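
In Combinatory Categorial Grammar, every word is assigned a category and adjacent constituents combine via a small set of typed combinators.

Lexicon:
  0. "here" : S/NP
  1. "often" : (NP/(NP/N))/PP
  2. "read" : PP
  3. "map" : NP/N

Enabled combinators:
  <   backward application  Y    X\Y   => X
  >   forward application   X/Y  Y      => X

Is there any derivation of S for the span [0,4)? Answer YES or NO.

YES

[0,4] S   >
  [0,1] "here" : S/NP
  [1,4] NP   >
    [1,3] NP/(NP/N)   >
      [1,2] "often" : (NP/(NP/N))/PP
      [2,3] "read" : PP
    [3,4] "map" : NP/N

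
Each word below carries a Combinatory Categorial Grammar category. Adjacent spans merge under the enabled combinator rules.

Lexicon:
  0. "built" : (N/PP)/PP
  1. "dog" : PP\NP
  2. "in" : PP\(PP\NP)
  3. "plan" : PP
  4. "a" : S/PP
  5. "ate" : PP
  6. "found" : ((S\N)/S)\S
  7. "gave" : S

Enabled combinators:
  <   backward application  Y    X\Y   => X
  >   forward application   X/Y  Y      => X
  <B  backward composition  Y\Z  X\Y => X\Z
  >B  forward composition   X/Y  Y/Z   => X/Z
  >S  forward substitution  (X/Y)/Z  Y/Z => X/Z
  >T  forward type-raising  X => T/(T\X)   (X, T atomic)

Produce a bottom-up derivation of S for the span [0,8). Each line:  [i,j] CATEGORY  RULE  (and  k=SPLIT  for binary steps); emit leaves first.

[0,1] (N/PP)/PP  lex  "built"
[1,2] PP\NP  lex  "dog"
[2,3] PP\(PP\NP)  lex  "in"
[1,3] PP  <  k=2
[0,3] N/PP  >  k=1
[3,4] PP  lex  "plan"
[0,4] N  >  k=3
[4,5] S/PP  lex  "a"
[5,6] PP  lex  "ate"
[4,6] S  >  k=5
[6,7] ((S\N)/S)\S  lex  "found"
[4,7] (S\N)/S  <  k=6
[7,8] S  lex  "gave"
[4,8] S\N  >  k=7
[0,8] S  <  k=4

[0,8] S   <
  [0,4] N   >
    [0,3] N/PP   >
      [0,1] "built" : (N/PP)/PP
      [1,3] PP   <
        [1,2] "dog" : PP\NP
        [2,3] "in" : PP\(PP\NP)
    [3,4] "plan" : PP
  [4,8] S\N   >
    [4,7] (S\N)/S   <
      [4,6] S   >
        [4,5] "a" : S/PP
        [5,6] "ate" : PP
      [6,7] "found" : ((S\N)/S)\S
    [7,8] "gave" : S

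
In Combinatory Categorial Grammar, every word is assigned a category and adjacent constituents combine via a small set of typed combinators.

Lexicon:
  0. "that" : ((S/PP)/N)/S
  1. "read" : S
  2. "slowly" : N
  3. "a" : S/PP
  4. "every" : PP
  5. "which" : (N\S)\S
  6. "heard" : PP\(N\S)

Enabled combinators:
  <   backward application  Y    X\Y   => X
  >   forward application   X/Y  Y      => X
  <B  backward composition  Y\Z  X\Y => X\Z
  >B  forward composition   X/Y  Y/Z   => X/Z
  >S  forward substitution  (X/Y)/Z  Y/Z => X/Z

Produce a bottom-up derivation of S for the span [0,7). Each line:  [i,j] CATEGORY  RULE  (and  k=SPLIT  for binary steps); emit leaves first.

[0,1] ((S/PP)/N)/S  lex  "that"
[1,2] S  lex  "read"
[0,2] (S/PP)/N  >  k=1
[2,3] N  lex  "slowly"
[0,3] S/PP  >  k=2
[3,4] S/PP  lex  "a"
[4,5] PP  lex  "every"
[3,5] S  >  k=4
[5,6] (N\S)\S  lex  "which"
[6,7] PP\(N\S)  lex  "heard"
[5,7] PP\S  <B  k=6
[3,7] PP  <  k=5
[0,7] S  >  k=3

[0,7] S   >
  [0,3] S/PP   >
    [0,2] (S/PP)/N   >
      [0,1] "that" : ((S/PP)/N)/S
      [1,2] "read" : S
    [2,3] "slowly" : N
  [3,7] PP   <
    [3,5] S   >
      [3,4] "a" : S/PP
      [4,5] "every" : PP
    [5,7] PP\S   <B
      [5,6] "which" : (N\S)\S
      [6,7] "heard" : PP\(N\S)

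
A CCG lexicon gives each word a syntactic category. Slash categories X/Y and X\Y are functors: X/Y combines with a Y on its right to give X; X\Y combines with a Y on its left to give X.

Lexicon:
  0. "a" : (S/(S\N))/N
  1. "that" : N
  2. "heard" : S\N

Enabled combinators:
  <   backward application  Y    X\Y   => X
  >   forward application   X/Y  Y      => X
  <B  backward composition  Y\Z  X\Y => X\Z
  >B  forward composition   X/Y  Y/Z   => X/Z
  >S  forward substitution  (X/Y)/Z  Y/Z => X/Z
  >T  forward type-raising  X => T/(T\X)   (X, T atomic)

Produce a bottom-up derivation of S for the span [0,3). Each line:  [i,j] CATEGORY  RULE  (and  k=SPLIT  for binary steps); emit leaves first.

[0,1] (S/(S\N))/N  lex  "a"
[1,2] N  lex  "that"
[0,2] S/(S\N)  >  k=1
[2,3] S\N  lex  "heard"
[0,3] S  >  k=2

[0,3] S   >
  [0,2] S/(S\N)   >
    [0,1] "a" : (S/(S\N))/N
    [1,2] "that" : N
  [2,3] "heard" : S\N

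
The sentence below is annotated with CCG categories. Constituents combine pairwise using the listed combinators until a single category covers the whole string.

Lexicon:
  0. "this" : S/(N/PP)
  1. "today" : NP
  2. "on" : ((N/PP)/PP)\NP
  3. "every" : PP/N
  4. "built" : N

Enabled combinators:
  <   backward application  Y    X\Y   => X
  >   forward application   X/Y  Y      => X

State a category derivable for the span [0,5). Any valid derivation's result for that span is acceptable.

[0,5] S   >
  [0,1] "this" : S/(N/PP)
  [1,5] N/PP   >
    [1,3] (N/PP)/PP   <
      [1,2] "today" : NP
      [2,3] "on" : ((N/PP)/PP)\NP
    [3,5] PP   >
      [3,4] "every" : PP/N
      [4,5] "built" : N

S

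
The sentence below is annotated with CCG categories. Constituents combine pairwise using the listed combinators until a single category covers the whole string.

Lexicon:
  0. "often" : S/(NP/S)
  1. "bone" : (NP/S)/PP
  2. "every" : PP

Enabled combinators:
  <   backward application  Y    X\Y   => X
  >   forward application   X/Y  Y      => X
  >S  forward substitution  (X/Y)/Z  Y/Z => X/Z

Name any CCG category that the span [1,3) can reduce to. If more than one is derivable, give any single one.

[0,3] S   >
  [0,1] "often" : S/(NP/S)
  [1,3] NP/S   >
    [1,2] "bone" : (NP/S)/PP
    [2,3] "every" : PP

NP/S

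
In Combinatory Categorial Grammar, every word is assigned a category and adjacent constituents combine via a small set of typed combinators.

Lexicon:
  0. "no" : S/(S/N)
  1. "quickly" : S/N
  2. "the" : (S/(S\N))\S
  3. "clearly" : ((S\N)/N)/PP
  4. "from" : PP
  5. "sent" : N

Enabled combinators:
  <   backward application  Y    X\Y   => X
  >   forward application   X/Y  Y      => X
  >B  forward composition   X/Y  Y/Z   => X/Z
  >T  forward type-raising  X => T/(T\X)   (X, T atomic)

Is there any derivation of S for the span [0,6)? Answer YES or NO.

YES

[0,6] S   >
  [0,3] S/(S\N)   <
    [0,2] S   >
      [0,1] "no" : S/(S/N)
      [1,2] "quickly" : S/N
    [2,3] "the" : (S/(S\N))\S
  [3,6] S\N   >
    [3,5] (S\N)/N   >
      [3,4] "clearly" : ((S\N)/N)/PP
      [4,5] "from" : PP
    [5,6] "sent" : N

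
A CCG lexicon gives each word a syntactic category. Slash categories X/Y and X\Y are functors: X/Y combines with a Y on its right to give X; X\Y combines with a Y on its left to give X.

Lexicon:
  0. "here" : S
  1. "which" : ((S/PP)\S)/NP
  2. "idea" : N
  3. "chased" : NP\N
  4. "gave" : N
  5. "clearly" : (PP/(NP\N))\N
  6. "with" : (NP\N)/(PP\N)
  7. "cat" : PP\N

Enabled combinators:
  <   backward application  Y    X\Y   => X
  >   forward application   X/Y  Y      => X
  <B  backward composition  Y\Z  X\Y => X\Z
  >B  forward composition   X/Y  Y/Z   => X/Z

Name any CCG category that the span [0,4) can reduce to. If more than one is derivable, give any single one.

S/PP

[0,8] S   >
  [0,4] S/PP   <
    [0,1] "here" : S
    [1,4] (S/PP)\S   >
      [1,2] "which" : ((S/PP)\S)/NP
      [2,4] NP   <
        [2,3] "idea" : N
        [3,4] "chased" : NP\N
  [4,8] PP   >
    [4,6] PP/(NP\N)   <
      [4,5] "gave" : N
      [5,6] "clearly" : (PP/(NP\N))\N
    [6,8] NP\N   >
      [6,7] "with" : (NP\N)/(PP\N)
      [7,8] "cat" : PP\N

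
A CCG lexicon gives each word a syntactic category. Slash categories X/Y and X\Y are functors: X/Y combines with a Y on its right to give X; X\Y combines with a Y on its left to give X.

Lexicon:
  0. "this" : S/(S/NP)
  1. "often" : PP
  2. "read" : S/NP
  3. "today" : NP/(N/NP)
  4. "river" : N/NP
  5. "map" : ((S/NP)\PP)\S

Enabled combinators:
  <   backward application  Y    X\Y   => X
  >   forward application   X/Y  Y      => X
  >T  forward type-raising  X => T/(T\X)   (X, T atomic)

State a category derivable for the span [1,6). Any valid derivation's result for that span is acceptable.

[0,6] S   >
  [0,1] "this" : S/(S/NP)
  [1,6] S/NP   <
    [1,2] "often" : PP
    [2,6] (S/NP)\PP   <
      [2,5] S   >
        [2,3] "read" : S/NP
        [3,5] NP   >
          [3,4] "today" : NP/(N/NP)
          [4,5] "river" : N/NP
      [5,6] "map" : ((S/NP)\PP)\S

S/NP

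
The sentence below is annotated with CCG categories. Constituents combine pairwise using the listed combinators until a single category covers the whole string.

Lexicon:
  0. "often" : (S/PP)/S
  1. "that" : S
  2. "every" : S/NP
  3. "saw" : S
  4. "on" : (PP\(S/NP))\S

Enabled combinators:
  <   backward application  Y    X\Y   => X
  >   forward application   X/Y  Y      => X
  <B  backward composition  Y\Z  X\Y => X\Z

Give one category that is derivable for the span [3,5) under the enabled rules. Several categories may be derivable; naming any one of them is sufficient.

[0,5] S   >
  [0,2] S/PP   >
    [0,1] "often" : (S/PP)/S
    [1,2] "that" : S
  [2,5] PP   <
    [2,3] "every" : S/NP
    [3,5] PP\(S/NP)   <
      [3,4] "saw" : S
      [4,5] "on" : (PP\(S/NP))\S

PP\(S/NP)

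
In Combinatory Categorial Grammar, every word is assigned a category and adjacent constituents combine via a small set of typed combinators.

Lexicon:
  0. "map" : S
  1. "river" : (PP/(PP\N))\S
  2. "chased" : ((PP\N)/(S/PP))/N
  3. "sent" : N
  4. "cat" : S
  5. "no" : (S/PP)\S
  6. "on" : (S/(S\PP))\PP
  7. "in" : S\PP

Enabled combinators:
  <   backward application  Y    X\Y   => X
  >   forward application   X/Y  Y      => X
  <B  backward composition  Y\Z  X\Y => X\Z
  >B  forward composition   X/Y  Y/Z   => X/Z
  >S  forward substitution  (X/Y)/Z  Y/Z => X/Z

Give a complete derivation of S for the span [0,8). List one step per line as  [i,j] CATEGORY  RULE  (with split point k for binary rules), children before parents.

[0,1] S  lex  "map"
[1,2] (PP/(PP\N))\S  lex  "river"
[0,2] PP/(PP\N)  <  k=1
[2,3] ((PP\N)/(S/PP))/N  lex  "chased"
[3,4] N  lex  "sent"
[2,4] (PP\N)/(S/PP)  >  k=3
[4,5] S  lex  "cat"
[5,6] (S/PP)\S  lex  "no"
[4,6] S/PP  <  k=5
[2,6] PP\N  >  k=4
[0,6] PP  >  k=2
[6,7] (S/(S\PP))\PP  lex  "on"
[0,7] S/(S\PP)  <  k=6
[7,8] S\PP  lex  "in"
[0,8] S  >  k=7

[0,8] S   >
  [0,7] S/(S\PP)   <
    [0,6] PP   >
      [0,2] PP/(PP\N)   <
        [0,1] "map" : S
        [1,2] "river" : (PP/(PP\N))\S
      [2,6] PP\N   >
        [2,4] (PP\N)/(S/PP)   >
          [2,3] "chased" : ((PP\N)/(S/PP))/N
          [3,4] "sent" : N
        [4,6] S/PP   <
          [4,5] "cat" : S
          [5,6] "no" : (S/PP)\S
    [6,7] "on" : (S/(S\PP))\PP
  [7,8] "in" : S\PP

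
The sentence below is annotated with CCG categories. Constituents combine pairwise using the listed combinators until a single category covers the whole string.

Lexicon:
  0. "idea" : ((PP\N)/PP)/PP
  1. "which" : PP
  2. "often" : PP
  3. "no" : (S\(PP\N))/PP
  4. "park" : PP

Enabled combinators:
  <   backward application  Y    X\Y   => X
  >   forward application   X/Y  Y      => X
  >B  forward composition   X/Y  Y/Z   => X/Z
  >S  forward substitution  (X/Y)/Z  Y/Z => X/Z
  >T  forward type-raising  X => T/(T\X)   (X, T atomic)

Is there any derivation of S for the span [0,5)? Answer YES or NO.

YES

[0,5] S   <
  [0,3] PP\N   >
    [0,2] (PP\N)/PP   >
      [0,1] "idea" : ((PP\N)/PP)/PP
      [1,2] "which" : PP
    [2,3] "often" : PP
  [3,5] S\(PP\N)   >
    [3,4] "no" : (S\(PP\N))/PP
    [4,5] "park" : PP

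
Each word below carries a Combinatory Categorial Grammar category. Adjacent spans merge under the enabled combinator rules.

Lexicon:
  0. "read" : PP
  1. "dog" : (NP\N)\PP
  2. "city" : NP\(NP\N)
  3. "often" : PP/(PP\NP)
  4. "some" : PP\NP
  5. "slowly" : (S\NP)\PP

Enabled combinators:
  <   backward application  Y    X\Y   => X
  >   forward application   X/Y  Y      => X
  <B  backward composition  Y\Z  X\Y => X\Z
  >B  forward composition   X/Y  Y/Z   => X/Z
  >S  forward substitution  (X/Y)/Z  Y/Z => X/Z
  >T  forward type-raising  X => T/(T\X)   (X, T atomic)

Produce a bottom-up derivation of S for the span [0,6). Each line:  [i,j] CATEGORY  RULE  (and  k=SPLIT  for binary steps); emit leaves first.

[0,6] S   <
  [0,3] NP   <
    [0,2] NP\N   <
      [0,1] "read" : PP
      [1,2] "dog" : (NP\N)\PP
    [2,3] "city" : NP\(NP\N)
  [3,6] S\NP   <
    [3,5] PP   >
      [3,4] "often" : PP/(PP\NP)
      [4,5] "some" : PP\NP
    [5,6] "slowly" : (S\NP)\PP

[0,1] PP  lex  "read"
[1,2] (NP\N)\PP  lex  "dog"
[0,2] NP\N  <  k=1
[2,3] NP\(NP\N)  lex  "city"
[0,3] NP  <  k=2
[3,4] PP/(PP\NP)  lex  "often"
[4,5] PP\NP  lex  "some"
[3,5] PP  >  k=4
[5,6] (S\NP)\PP  lex  "slowly"
[3,6] S\NP  <  k=5
[0,6] S  <  k=3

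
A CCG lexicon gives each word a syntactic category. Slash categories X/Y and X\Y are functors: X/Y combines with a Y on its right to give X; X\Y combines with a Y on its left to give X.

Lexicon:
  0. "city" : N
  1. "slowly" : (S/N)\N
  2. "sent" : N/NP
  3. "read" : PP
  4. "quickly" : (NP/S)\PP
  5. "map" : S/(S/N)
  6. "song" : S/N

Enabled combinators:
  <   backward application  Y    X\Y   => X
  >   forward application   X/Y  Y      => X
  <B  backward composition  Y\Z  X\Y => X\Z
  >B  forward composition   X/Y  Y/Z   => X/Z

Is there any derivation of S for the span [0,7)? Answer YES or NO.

YES

[0,7] S   >
  [0,2] S/N   <
    [0,1] "city" : N
    [1,2] "slowly" : (S/N)\N
  [2,7] N   >
    [2,5] N/S   >B
      [2,3] "sent" : N/NP
      [3,5] NP/S   <
        [3,4] "read" : PP
        [4,5] "quickly" : (NP/S)\PP
    [5,7] S   >
      [5,6] "map" : S/(S/N)
      [6,7] "song" : S/N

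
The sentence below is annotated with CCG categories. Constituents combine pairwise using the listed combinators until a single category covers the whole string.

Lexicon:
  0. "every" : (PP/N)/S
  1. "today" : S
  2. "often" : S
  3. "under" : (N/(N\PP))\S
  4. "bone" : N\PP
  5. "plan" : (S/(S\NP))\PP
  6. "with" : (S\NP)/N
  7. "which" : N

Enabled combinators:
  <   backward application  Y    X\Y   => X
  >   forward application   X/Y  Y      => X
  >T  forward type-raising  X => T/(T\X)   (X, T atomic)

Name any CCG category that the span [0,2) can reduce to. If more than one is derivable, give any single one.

PP/N

[0,8] S   >
  [0,6] S/(S\NP)   <
    [0,5] PP   >
      [0,2] PP/N   >
        [0,1] "every" : (PP/N)/S
        [1,2] "today" : S
      [2,5] N   >
        [2,4] N/(N\PP)   <
          [2,3] "often" : S
          [3,4] "under" : (N/(N\PP))\S
        [4,5] "bone" : N\PP
    [5,6] "plan" : (S/(S\NP))\PP
  [6,8] S\NP   >
    [6,7] "with" : (S\NP)/N
    [7,8] "which" : N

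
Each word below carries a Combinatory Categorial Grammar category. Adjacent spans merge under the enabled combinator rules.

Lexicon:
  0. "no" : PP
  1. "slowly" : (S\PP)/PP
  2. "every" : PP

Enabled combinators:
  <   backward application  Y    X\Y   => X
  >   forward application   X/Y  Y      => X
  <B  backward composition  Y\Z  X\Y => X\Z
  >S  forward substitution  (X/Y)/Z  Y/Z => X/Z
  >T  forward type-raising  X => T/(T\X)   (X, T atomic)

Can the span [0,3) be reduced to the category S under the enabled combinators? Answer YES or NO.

YES

[0,3] S   <
  [0,1] "no" : PP
  [1,3] S\PP   >
    [1,2] "slowly" : (S\PP)/PP
    [2,3] "every" : PP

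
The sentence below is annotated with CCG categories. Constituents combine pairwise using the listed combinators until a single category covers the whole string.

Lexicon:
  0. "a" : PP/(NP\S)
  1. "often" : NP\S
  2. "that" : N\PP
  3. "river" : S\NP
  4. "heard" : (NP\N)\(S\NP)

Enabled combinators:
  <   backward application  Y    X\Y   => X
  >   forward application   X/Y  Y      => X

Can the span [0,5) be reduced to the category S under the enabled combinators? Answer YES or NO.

NO

PP/(NP\S) NP\S N\PP S\NP (NP\N)\(S\NP)
CKY chart[0,5] = {NP}; S ∉ chart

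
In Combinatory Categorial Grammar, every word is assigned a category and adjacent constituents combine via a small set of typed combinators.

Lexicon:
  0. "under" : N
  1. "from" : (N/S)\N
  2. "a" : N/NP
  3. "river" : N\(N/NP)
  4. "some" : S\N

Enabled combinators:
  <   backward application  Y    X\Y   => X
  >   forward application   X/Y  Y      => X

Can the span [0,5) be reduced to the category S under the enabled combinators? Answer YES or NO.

NO

N (N/S)\N N/NP N\(N/NP) S\N
CKY chart[0,5] = {N}; S ∉ chart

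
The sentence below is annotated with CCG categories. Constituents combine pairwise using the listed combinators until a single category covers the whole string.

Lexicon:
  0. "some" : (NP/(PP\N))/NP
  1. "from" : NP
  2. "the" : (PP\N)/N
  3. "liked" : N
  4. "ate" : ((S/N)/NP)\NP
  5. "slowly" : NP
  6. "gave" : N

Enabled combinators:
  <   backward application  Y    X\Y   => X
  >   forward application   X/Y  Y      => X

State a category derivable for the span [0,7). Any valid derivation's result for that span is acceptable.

S

[0,7] S   >
  [0,6] S/N   >
    [0,5] (S/N)/NP   <
      [0,4] NP   >
        [0,2] NP/(PP\N)   >
          [0,1] "some" : (NP/(PP\N))/NP
          [1,2] "from" : NP
        [2,4] PP\N   >
          [2,3] "the" : (PP\N)/N
          [3,4] "liked" : N
      [4,5] "ate" : ((S/N)/NP)\NP
    [5,6] "slowly" : NP
  [6,7] "gave" : N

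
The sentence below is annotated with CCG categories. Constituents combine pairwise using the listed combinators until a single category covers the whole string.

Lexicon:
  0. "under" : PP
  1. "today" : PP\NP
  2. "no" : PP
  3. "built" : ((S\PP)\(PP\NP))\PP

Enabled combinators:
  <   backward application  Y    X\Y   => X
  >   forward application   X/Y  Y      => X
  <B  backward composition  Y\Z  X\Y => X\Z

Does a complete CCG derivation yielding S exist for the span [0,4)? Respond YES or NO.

[0,4] S   <
  [0,1] "under" : PP
  [1,4] S\PP   <
    [1,2] "today" : PP\NP
    [2,4] (S\PP)\(PP\NP)   <
      [2,3] "no" : PP
      [3,4] "built" : ((S\PP)\(PP\NP))\PP

YES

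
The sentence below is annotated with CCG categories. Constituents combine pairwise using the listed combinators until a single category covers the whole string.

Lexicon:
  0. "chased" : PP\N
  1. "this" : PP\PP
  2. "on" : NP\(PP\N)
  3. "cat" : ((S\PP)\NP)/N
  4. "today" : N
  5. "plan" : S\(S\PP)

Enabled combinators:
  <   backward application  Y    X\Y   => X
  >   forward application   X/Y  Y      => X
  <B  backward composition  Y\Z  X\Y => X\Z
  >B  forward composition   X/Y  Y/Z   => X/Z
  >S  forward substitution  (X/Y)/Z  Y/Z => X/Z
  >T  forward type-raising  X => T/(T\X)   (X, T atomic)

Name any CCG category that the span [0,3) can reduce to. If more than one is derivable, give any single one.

NP

[0,6] S   <
  [0,5] S\PP   <
    [0,3] NP   <
      [0,2] PP\N   <B
        [0,1] "chased" : PP\N
        [1,2] "this" : PP\PP
      [2,3] "on" : NP\(PP\N)
    [3,5] (S\PP)\NP   >
      [3,4] "cat" : ((S\PP)\NP)/N
      [4,5] "today" : N
  [5,6] "plan" : S\(S\PP)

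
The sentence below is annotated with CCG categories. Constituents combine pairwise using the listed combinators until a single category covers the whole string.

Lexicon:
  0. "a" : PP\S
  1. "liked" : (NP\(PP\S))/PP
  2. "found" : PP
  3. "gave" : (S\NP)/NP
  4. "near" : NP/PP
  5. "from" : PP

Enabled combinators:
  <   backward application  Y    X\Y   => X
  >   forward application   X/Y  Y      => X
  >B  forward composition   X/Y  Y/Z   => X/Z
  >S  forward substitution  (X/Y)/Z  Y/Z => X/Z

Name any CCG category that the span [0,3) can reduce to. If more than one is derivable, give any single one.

[0,6] S   <
  [0,3] NP   <
    [0,1] "a" : PP\S
    [1,3] NP\(PP\S)   >
      [1,2] "liked" : (NP\(PP\S))/PP
      [2,3] "found" : PP
  [3,6] S\NP   >
    [3,4] "gave" : (S\NP)/NP
    [4,6] NP   >
      [4,5] "near" : NP/PP
      [5,6] "from" : PP

NP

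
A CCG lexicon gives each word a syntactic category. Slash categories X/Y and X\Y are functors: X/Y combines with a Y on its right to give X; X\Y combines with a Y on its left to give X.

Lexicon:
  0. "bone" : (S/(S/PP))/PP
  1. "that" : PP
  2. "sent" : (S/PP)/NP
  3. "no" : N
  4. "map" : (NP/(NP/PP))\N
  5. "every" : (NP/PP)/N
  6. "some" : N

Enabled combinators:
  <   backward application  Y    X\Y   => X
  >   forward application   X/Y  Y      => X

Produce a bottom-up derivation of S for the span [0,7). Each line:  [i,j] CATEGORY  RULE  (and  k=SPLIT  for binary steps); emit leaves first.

[0,7] S   >
  [0,2] S/(S/PP)   >
    [0,1] "bone" : (S/(S/PP))/PP
    [1,2] "that" : PP
  [2,7] S/PP   >
    [2,3] "sent" : (S/PP)/NP
    [3,7] NP   >
      [3,5] NP/(NP/PP)   <
        [3,4] "no" : N
        [4,5] "map" : (NP/(NP/PP))\N
      [5,7] NP/PP   >
        [5,6] "every" : (NP/PP)/N
        [6,7] "some" : N

[0,1] (S/(S/PP))/PP  lex  "bone"
[1,2] PP  lex  "that"
[0,2] S/(S/PP)  >  k=1
[2,3] (S/PP)/NP  lex  "sent"
[3,4] N  lex  "no"
[4,5] (NP/(NP/PP))\N  lex  "map"
[3,5] NP/(NP/PP)  <  k=4
[5,6] (NP/PP)/N  lex  "every"
[6,7] N  lex  "some"
[5,7] NP/PP  >  k=6
[3,7] NP  >  k=5
[2,7] S/PP  >  k=3
[0,7] S  >  k=2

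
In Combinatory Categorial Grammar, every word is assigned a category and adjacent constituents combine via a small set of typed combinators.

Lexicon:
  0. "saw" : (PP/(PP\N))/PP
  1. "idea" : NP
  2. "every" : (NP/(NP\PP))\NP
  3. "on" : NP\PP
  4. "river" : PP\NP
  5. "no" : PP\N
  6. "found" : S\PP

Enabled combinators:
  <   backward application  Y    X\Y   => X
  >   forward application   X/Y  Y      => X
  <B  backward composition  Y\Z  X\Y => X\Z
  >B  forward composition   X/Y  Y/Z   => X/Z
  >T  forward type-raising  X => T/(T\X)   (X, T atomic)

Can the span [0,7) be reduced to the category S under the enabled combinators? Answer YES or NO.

[0,7] S   <
  [0,6] PP   >
    [0,5] PP/(PP\N)   >
      [0,1] "saw" : (PP/(PP\N))/PP
      [1,5] PP   <
        [1,4] NP   >
          [1,3] NP/(NP\PP)   <
            [1,2] "idea" : NP
            [2,3] "every" : (NP/(NP\PP))\NP
          [3,4] "on" : NP\PP
        [4,5] "river" : PP\NP
    [5,6] "no" : PP\N
  [6,7] "found" : S\PP

YES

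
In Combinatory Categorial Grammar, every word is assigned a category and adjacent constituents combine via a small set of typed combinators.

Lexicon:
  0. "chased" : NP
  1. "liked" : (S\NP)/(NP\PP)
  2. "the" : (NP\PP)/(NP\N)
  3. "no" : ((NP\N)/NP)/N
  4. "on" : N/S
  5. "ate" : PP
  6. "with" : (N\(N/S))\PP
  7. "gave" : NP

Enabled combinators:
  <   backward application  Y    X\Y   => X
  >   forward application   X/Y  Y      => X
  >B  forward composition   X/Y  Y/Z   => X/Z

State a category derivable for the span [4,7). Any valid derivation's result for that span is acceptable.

[0,8] S   <
  [0,1] "chased" : NP
  [1,8] S\NP   >
    [1,2] "liked" : (S\NP)/(NP\PP)
    [2,8] NP\PP   >
      [2,3] "the" : (NP\PP)/(NP\N)
      [3,8] NP\N   >
        [3,7] (NP\N)/NP   >
          [3,4] "no" : ((NP\N)/NP)/N
          [4,7] N   <
            [4,5] "on" : N/S
            [5,7] N\(N/S)   <
              [5,6] "ate" : PP
              [6,7] "with" : (N\(N/S))\PP
        [7,8] "gave" : NP

N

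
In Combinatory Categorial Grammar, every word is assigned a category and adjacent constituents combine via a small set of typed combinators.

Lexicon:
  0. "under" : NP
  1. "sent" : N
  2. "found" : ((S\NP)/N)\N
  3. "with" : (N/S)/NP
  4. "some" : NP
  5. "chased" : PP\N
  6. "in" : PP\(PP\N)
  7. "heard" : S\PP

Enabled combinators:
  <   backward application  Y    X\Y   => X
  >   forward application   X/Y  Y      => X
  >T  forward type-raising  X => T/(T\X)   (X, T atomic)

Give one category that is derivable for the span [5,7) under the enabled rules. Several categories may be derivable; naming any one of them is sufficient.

PP

[0,8] S   <
  [0,1] "under" : NP
  [1,8] S\NP   >
    [1,3] (S\NP)/N   <
      [1,2] "sent" : N
      [2,3] "found" : ((S\NP)/N)\N
    [3,8] N   >
      [3,5] N/S   >
        [3,4] "with" : (N/S)/NP
        [4,5] "some" : NP
      [5,8] S   <
        [5,7] PP   <
          [5,6] "chased" : PP\N
          [6,7] "in" : PP\(PP\N)
        [7,8] "heard" : S\PP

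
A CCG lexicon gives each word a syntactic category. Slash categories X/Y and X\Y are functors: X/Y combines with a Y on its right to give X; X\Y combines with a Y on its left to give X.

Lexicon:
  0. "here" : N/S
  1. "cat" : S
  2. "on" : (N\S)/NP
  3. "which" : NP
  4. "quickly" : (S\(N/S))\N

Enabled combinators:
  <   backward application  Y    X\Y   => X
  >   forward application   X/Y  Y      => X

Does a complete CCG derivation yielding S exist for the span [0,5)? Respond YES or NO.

[0,5] S   <
  [0,1] "here" : N/S
  [1,5] S\(N/S)   <
    [1,4] N   <
      [1,2] "cat" : S
      [2,4] N\S   >
        [2,3] "on" : (N\S)/NP
        [3,4] "which" : NP
    [4,5] "quickly" : (S\(N/S))\N

YES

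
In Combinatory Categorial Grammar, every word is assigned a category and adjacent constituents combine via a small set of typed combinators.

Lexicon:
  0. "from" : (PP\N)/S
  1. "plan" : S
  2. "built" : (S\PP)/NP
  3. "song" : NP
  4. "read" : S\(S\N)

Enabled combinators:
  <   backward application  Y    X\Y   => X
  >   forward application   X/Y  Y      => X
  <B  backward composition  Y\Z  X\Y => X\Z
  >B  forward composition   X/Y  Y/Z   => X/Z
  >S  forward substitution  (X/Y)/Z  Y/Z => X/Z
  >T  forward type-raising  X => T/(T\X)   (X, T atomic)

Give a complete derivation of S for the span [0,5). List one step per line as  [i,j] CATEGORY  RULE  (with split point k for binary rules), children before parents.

[0,5] S   <
  [0,4] S\N   <B
    [0,2] PP\N   >
      [0,1] "from" : (PP\N)/S
      [1,2] "plan" : S
    [2,4] S\PP   >
      [2,3] "built" : (S\PP)/NP
      [3,4] "song" : NP
  [4,5] "read" : S\(S\N)

[0,1] (PP\N)/S  lex  "from"
[1,2] S  lex  "plan"
[0,2] PP\N  >  k=1
[2,3] (S\PP)/NP  lex  "built"
[3,4] NP  lex  "song"
[2,4] S\PP  >  k=3
[0,4] S\N  <B  k=2
[4,5] S\(S\N)  lex  "read"
[0,5] S  <  k=4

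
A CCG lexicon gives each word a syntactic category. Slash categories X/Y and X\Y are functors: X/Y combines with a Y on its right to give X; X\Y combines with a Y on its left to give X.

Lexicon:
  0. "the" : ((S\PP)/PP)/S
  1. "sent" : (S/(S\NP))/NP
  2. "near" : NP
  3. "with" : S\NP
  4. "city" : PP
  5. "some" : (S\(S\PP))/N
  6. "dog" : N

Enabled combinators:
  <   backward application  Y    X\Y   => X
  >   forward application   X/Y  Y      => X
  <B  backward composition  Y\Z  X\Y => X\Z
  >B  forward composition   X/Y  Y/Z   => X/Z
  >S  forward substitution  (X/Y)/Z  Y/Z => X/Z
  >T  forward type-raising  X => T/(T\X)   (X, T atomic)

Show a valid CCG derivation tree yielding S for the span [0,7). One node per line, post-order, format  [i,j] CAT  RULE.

[0,1] ((S\PP)/PP)/S  lex  "the"
[1,2] (S/(S\NP))/NP  lex  "sent"
[2,3] NP  lex  "near"
[1,3] S/(S\NP)  >  k=2
[3,4] S\NP  lex  "with"
[1,4] S  >  k=3
[0,4] (S\PP)/PP  >  k=1
[4,5] PP  lex  "city"
[0,5] S\PP  >  k=4
[5,6] (S\(S\PP))/N  lex  "some"
[6,7] N  lex  "dog"
[5,7] S\(S\PP)  >  k=6
[0,7] S  <  k=5

[0,7] S   <
  [0,5] S\PP   >
    [0,4] (S\PP)/PP   >
      [0,1] "the" : ((S\PP)/PP)/S
      [1,4] S   >
        [1,3] S/(S\NP)   >
          [1,2] "sent" : (S/(S\NP))/NP
          [2,3] "near" : NP
        [3,4] "with" : S\NP
    [4,5] "city" : PP
  [5,7] S\(S\PP)   >
    [5,6] "some" : (S\(S\PP))/N
    [6,7] "dog" : N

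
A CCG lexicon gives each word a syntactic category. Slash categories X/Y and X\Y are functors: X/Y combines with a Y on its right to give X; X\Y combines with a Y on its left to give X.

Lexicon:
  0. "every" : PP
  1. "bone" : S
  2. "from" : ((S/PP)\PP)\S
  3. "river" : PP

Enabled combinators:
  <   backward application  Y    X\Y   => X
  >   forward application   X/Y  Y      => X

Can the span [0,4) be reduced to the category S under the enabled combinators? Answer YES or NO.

YES

[0,4] S   >
  [0,3] S/PP   <
    [0,1] "every" : PP
    [1,3] (S/PP)\PP   <
      [1,2] "bone" : S
      [2,3] "from" : ((S/PP)\PP)\S
  [3,4] "river" : PP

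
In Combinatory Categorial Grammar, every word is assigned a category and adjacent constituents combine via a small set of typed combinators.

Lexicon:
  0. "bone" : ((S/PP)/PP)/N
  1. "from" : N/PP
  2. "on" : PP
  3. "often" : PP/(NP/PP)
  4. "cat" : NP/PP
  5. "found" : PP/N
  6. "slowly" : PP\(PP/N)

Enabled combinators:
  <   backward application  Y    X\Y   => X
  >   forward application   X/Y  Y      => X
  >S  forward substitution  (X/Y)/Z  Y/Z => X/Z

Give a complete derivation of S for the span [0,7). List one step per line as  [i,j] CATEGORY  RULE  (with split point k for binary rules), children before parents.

[0,1] ((S/PP)/PP)/N  lex  "bone"
[1,2] N/PP  lex  "from"
[2,3] PP  lex  "on"
[1,3] N  >  k=2
[0,3] (S/PP)/PP  >  k=1
[3,4] PP/(NP/PP)  lex  "often"
[4,5] NP/PP  lex  "cat"
[3,5] PP  >  k=4
[0,5] S/PP  >  k=3
[5,6] PP/N  lex  "found"
[6,7] PP\(PP/N)  lex  "slowly"
[5,7] PP  <  k=6
[0,7] S  >  k=5

[0,7] S   >
  [0,5] S/PP   >
    [0,3] (S/PP)/PP   >
      [0,1] "bone" : ((S/PP)/PP)/N
      [1,3] N   >
        [1,2] "from" : N/PP
        [2,3] "on" : PP
    [3,5] PP   >
      [3,4] "often" : PP/(NP/PP)
      [4,5] "cat" : NP/PP
  [5,7] PP   <
    [5,6] "found" : PP/N
    [6,7] "slowly" : PP\(PP/N)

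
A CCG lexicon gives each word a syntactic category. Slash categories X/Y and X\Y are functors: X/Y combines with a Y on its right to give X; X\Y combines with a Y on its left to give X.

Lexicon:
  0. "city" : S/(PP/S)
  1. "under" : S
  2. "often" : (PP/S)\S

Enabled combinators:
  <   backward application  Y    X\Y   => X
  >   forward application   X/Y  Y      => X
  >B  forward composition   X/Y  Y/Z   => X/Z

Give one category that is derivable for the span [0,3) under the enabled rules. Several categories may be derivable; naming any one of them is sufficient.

[0,3] S   >
  [0,1] "city" : S/(PP/S)
  [1,3] PP/S   <
    [1,2] "under" : S
    [2,3] "often" : (PP/S)\S

S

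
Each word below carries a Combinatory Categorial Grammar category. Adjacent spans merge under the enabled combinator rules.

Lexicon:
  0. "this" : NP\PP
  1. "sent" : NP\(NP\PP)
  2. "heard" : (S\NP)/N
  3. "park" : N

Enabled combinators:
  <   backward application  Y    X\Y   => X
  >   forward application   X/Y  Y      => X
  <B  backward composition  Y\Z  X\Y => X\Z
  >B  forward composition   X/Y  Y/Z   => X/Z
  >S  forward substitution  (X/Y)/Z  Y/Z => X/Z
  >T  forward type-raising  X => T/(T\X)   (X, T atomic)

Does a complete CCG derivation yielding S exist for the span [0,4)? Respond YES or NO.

YES

[0,4] S   <
  [0,2] NP   <
    [0,1] "this" : NP\PP
    [1,2] "sent" : NP\(NP\PP)
  [2,4] S\NP   >
    [2,3] "heard" : (S\NP)/N
    [3,4] "park" : N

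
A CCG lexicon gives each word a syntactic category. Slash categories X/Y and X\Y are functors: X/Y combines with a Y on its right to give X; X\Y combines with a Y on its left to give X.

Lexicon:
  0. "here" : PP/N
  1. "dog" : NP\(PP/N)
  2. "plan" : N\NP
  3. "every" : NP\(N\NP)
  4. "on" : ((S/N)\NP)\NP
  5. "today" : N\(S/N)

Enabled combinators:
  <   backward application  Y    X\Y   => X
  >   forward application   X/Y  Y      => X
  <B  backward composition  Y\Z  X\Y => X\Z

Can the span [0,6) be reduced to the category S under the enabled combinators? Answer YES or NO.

NO

PP/N NP\(PP/N) N\NP NP\(N\NP) ((S/N)\NP)\NP N\(S/N)
CKY chart[0,6] = {N}; S ∉ chart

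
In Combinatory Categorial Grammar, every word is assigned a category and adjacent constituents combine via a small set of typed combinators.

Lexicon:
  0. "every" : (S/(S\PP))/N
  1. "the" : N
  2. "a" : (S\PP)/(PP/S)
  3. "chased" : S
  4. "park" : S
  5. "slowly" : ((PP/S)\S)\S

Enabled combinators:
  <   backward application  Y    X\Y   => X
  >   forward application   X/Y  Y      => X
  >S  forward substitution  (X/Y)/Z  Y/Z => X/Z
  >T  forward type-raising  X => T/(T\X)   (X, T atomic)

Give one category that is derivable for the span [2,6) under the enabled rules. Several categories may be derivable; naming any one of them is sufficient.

[0,6] S   >
  [0,2] S/(S\PP)   >
    [0,1] "every" : (S/(S\PP))/N
    [1,2] "the" : N
  [2,6] S\PP   >
    [2,3] "a" : (S\PP)/(PP/S)
    [3,6] PP/S   <
      [3,4] "chased" : S
      [4,6] (PP/S)\S   <
        [4,5] "park" : S
        [5,6] "slowly" : ((PP/S)\S)\S

S\PP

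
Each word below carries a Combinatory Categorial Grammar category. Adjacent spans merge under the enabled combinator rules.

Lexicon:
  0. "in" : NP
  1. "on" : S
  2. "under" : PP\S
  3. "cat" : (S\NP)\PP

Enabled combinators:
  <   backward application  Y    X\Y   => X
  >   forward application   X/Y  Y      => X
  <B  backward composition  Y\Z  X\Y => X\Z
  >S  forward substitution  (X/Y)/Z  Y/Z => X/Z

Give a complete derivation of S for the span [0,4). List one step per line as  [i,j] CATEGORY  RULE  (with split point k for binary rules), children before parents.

[0,4] S   <
  [0,1] "in" : NP
  [1,4] S\NP   <
    [1,3] PP   <
      [1,2] "on" : S
      [2,3] "under" : PP\S
    [3,4] "cat" : (S\NP)\PP

[0,1] NP  lex  "in"
[1,2] S  lex  "on"
[2,3] PP\S  lex  "under"
[1,3] PP  <  k=2
[3,4] (S\NP)\PP  lex  "cat"
[1,4] S\NP  <  k=3
[0,4] S  <  k=1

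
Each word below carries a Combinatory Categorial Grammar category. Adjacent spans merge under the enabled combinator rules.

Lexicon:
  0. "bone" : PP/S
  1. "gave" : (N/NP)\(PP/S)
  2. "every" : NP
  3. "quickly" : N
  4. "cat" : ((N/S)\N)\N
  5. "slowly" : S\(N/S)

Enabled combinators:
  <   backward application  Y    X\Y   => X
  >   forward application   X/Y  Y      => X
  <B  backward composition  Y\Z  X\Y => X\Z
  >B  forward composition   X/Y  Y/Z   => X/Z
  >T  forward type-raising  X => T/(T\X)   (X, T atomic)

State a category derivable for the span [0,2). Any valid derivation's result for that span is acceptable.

N/NP

[0,6] S   <
  [0,3] N   >
    [0,2] N/NP   <
      [0,1] "bone" : PP/S
      [1,2] "gave" : (N/NP)\(PP/S)
    [2,3] "every" : NP
  [3,6] S\N   <B
    [3,5] (N/S)\N   <
      [3,4] "quickly" : N
      [4,5] "cat" : ((N/S)\N)\N
    [5,6] "slowly" : S\(N/S)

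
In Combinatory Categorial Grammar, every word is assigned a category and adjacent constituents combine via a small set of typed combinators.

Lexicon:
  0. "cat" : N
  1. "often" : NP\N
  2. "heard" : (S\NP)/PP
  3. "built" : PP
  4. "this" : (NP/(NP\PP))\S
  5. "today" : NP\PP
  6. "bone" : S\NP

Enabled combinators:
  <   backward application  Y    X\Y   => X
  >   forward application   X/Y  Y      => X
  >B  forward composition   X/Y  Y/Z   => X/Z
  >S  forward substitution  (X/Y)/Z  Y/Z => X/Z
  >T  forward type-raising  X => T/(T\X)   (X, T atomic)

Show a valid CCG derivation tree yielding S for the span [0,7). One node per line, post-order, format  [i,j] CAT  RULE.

[0,1] N  lex  "cat"
[1,2] NP\N  lex  "often"
[0,2] NP  <  k=1
[2,3] (S\NP)/PP  lex  "heard"
[3,4] PP  lex  "built"
[2,4] S\NP  >  k=3
[0,4] S  <  k=2
[4,5] (NP/(NP\PP))\S  lex  "this"
[0,5] NP/(NP\PP)  <  k=4
[5,6] NP\PP  lex  "today"
[0,6] NP  >  k=5
[6,7] S\NP  lex  "bone"
[0,7] S  <  k=6

[0,7] S   <
  [0,6] NP   >
    [0,5] NP/(NP\PP)   <
      [0,4] S   <
        [0,2] NP   <
          [0,1] "cat" : N
          [1,2] "often" : NP\N
        [2,4] S\NP   >
          [2,3] "heard" : (S\NP)/PP
          [3,4] "built" : PP
      [4,5] "this" : (NP/(NP\PP))\S
    [5,6] "today" : NP\PP
  [6,7] "bone" : S\NP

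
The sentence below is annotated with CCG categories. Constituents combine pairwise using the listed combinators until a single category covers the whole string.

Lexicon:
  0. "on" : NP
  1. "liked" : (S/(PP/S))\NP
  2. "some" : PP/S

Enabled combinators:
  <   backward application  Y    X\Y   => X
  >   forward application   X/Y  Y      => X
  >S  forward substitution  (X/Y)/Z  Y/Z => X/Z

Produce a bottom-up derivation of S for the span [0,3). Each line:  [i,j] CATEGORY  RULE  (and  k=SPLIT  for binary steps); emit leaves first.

[0,3] S   >
  [0,2] S/(PP/S)   <
    [0,1] "on" : NP
    [1,2] "liked" : (S/(PP/S))\NP
  [2,3] "some" : PP/S

[0,1] NP  lex  "on"
[1,2] (S/(PP/S))\NP  lex  "liked"
[0,2] S/(PP/S)  <  k=1
[2,3] PP/S  lex  "some"
[0,3] S  >  k=2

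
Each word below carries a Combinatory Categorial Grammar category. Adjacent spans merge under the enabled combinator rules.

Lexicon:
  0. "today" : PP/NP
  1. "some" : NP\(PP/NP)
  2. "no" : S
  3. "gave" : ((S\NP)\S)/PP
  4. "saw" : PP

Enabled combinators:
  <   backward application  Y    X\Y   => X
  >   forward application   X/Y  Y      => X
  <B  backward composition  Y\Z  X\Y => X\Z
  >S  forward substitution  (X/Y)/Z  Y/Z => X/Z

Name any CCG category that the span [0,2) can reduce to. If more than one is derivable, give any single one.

NP

[0,5] S   <
  [0,2] NP   <
    [0,1] "today" : PP/NP
    [1,2] "some" : NP\(PP/NP)
  [2,5] S\NP   <
    [2,3] "no" : S
    [3,5] (S\NP)\S   >
      [3,4] "gave" : ((S\NP)\S)/PP
      [4,5] "saw" : PP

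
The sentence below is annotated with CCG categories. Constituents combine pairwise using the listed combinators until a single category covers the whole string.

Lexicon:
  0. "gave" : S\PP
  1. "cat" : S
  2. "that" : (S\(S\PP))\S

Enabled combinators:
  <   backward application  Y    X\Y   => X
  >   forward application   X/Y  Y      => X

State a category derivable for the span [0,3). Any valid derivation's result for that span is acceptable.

[0,3] S   <
  [0,1] "gave" : S\PP
  [1,3] S\(S\PP)   <
    [1,2] "cat" : S
    [2,3] "that" : (S\(S\PP))\S

S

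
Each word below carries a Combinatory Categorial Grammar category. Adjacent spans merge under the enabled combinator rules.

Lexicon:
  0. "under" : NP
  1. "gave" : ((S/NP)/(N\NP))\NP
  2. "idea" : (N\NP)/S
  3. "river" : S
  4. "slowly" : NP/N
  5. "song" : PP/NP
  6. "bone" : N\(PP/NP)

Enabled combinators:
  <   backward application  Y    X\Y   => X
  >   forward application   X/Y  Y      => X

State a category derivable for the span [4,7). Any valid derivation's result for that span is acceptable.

[0,7] S   >
  [0,4] S/NP   >
    [0,2] (S/NP)/(N\NP)   <
      [0,1] "under" : NP
      [1,2] "gave" : ((S/NP)/(N\NP))\NP
    [2,4] N\NP   >
      [2,3] "idea" : (N\NP)/S
      [3,4] "river" : S
  [4,7] NP   >
    [4,5] "slowly" : NP/N
    [5,7] N   <
      [5,6] "song" : PP/NP
      [6,7] "bone" : N\(PP/NP)

NP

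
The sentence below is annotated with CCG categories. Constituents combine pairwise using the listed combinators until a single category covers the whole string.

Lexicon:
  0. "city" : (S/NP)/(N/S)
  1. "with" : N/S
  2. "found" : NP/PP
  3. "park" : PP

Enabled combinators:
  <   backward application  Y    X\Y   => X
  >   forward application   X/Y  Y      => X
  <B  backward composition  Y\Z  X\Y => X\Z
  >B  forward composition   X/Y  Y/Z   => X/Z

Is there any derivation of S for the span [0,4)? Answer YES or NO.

YES

[0,4] S   >
  [0,2] S/NP   >
    [0,1] "city" : (S/NP)/(N/S)
    [1,2] "with" : N/S
  [2,4] NP   >
    [2,3] "found" : NP/PP
    [3,4] "park" : PP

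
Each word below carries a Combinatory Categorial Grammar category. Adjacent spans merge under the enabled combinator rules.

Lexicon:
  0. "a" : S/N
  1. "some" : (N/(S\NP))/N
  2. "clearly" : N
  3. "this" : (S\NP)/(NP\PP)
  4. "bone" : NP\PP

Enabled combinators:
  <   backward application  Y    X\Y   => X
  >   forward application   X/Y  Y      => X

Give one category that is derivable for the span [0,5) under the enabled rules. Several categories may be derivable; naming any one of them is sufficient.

S

[0,5] S   >
  [0,1] "a" : S/N
  [1,5] N   >
    [1,3] N/(S\NP)   >
      [1,2] "some" : (N/(S\NP))/N
      [2,3] "clearly" : N
    [3,5] S\NP   >
      [3,4] "this" : (S\NP)/(NP\PP)
      [4,5] "bone" : NP\PP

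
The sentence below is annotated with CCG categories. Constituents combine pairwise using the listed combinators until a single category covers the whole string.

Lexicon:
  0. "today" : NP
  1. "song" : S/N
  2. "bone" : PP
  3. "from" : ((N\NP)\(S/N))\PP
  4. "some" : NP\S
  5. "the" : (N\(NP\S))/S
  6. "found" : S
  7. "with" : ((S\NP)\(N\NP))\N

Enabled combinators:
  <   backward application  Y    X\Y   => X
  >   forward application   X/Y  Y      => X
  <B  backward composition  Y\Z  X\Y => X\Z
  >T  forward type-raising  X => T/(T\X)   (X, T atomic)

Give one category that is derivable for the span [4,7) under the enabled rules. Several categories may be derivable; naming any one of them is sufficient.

[0,8] S   >
  [0,1] S/(S\NP)   >T
    [0,1] "today" : NP
  [1,8] S\NP   <
    [1,4] N\NP   <
      [1,2] "song" : S/N
      [2,4] (N\NP)\(S/N)   <
        [2,3] "bone" : PP
        [3,4] "from" : ((N\NP)\(S/N))\PP
    [4,8] (S\NP)\(N\NP)   <
      [4,7] N   <
        [4,5] "some" : NP\S
        [5,7] N\(NP\S)   >
          [5,6] "the" : (N\(NP\S))/S
          [6,7] "found" : S
      [7,8] "with" : ((S\NP)\(N\NP))\N

N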